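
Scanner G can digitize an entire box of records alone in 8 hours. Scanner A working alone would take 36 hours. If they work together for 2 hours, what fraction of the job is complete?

Combined rate: 1/8 + 1/36 = (9 + 2)/72 = 11/72 per hour.
In 2 hours they complete 2·11/72 = 11/36 of the job.

11/36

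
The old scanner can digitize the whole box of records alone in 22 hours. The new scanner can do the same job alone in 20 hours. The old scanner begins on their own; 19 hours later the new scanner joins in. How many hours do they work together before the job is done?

In the first 19 hours the old scanner alone does 19/22 of the job, leaving 3/22.
Once everyone is working, combined rate: 1/22 + 1/20 = (10 + 11)/220 = 21/220 per hour.
Remaining 3/22 at 21/220 per hour takes 10/7 hours.

10/7 hours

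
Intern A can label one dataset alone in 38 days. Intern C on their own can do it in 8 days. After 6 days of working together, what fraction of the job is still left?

7/76

Combined rate: 1/38 + 1/8 = (4 + 19)/152 = 23/152 per day.
In 6 days they complete 6·23/152 = 69/76 of the job.
So 7/76 remains.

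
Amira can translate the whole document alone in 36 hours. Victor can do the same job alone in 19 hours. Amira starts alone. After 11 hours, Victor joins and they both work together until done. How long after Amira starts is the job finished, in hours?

216/11 hours

In the first 11 hours Amira alone does 11/36 of the job, leaving 25/36.
Once everyone is working, combined rate: 1/36 + 1/19 = (19 + 36)/684 = 55/684 per hour.
Remaining 25/36 at 55/684 per hour takes 95/11 hours.
Total from the start = 11 + 95/11 = 216/11 hours.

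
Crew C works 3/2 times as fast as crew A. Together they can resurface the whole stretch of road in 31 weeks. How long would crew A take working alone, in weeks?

Let crew A's rate be r; then crew C's rate is (3/2)r, so together (3/2 + 1)r = (5/2)r = 1/31.
Thus r = 2/155 per week.
Crew A alone: 155/2 weeks; crew C alone: 155/3 weeks.

155/2 weeks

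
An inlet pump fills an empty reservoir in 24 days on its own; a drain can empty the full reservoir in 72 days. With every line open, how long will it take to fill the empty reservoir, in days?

36 days

Net rate = 1/24 − 1/72 = (3 − 1)/72 = 2/72 = 1/36 per day.
Filling time = 1 ÷ (1/36) = 36 days.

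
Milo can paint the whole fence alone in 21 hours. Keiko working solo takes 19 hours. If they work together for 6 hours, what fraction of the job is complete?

80/133

Combined rate: 1/21 + 1/19 = (19 + 21)/399 = 40/399 per hour.
In 6 hours they complete 6·40/399 = 80/133 of the job.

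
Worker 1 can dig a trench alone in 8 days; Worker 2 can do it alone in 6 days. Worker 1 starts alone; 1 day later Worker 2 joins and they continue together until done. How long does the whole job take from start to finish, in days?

In 1 day Worker 1 does 1/8 of the job, leaving 7/8.
Worker 1 and Worker 2 together work at 7/24 per day, so finishing takes 7/8 ÷ 7/24 = 3 days.
Total time = 1 + 3 = 4 days.

4 days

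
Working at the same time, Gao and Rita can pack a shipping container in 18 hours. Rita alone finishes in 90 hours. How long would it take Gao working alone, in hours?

45/2 hours

Combined rate is 1/18 per hour.
Known contribution: 1/90 per hour.
So Gao's rate is 1/18 − 1/90 = 2/45, meaning 45/2 hours alone.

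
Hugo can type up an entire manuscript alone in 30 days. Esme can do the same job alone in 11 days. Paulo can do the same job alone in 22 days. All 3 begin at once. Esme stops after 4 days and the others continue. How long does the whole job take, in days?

105/13 days

In the first 4 days the combined rate is 28/165, so 112/165 of the job is done, leaving 53/165.
After Esme leaves the rate is 13/165 per day; the remaining 53/165 takes 53/13 days.
Total = 4 + 53/13 = 105/13 days.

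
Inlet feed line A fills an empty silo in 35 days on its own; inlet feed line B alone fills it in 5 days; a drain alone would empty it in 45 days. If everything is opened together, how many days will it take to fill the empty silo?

63/13 days

Net rate = 1/35 + 1/5 − 1/45 = (9 + 63 − 7)/315 = 65/315 = 13/63 per day.
Filling time = 1 ÷ (13/63) = 63/13 days.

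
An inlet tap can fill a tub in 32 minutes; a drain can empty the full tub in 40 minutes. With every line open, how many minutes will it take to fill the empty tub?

160 minutes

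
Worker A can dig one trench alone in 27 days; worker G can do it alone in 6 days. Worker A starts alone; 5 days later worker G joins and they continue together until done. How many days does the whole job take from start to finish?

In 5 days worker A does 5/27 of the job, leaving 22/27.
Worker A and worker G together work at 11/54 per day, so finishing takes 22/27 ÷ 11/54 = 4 days.
Total time = 5 + 4 = 9 days.

9 days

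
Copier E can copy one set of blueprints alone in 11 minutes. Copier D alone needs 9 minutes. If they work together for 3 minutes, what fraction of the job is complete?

20/33

Combined rate: 1/11 + 1/9 = (9 + 11)/99 = 20/99 per minute.
In 3 minutes they complete 3·20/99 = 20/33 of the job.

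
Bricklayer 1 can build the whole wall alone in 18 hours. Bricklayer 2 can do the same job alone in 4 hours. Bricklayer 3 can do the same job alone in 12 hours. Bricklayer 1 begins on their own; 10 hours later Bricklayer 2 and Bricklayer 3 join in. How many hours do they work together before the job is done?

8/7 hours

In the first 10 hours Bricklayer 1 alone does 10/18 = 5/9 of the job, leaving 4/9.
Once everyone is working, combined rate: 1/18 + 1/4 + 1/12 = (2 + 9 + 3)/36 = 14/36 = 7/18 per hour.
Remaining 4/9 at 7/18 per hour takes 8/7 hours.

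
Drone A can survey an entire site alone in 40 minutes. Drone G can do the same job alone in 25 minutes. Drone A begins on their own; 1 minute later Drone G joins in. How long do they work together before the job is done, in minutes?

In the first 1 minute Drone A alone does 1/40 of the job, leaving 39/40.
Once everyone is working, combined rate: 1/40 + 1/25 = (5 + 8)/200 = 13/200 per minute.
Remaining 39/40 at 13/200 per minute takes 15 minutes.

15 minutes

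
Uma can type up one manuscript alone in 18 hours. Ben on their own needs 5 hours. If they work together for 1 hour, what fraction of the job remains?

Combined rate: 1/18 + 1/5 = (5 + 18)/90 = 23/90 per hour.
In 1 hour they complete 1·23/90 = 23/90 of the job.
So 67/90 remains.

67/90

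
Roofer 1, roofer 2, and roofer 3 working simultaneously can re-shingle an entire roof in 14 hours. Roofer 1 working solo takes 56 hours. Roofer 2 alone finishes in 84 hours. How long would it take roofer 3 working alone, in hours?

24 hours

Combined rate is 1/14 per hour.
Known contribution: 1/56 + 1/84 = (3 + 2)/168 = 5/168 per hour.
So roofer 3's rate is 1/14 − 5/168 = 1/24, meaning 24 hours alone.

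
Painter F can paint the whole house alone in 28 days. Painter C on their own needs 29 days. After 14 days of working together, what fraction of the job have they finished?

57/58

Combined rate: 1/28 + 1/29 = (29 + 28)/812 = 57/812 per day.
In 14 days they complete 14·57/812 = 57/58 of the job.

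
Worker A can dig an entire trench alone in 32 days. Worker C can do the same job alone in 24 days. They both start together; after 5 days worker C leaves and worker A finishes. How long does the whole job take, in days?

In the first 5 days the combined rate is 7/96, so 35/96 of the job is done, leaving 61/96.
After worker C leaves the rate is 1/32 per day; the remaining 61/96 takes 61/3 days.
Total = 5 + 61/3 = 76/3 days.

76/3 days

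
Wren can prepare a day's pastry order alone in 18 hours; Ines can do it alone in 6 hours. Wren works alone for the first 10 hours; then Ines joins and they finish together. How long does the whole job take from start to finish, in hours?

In 10 hours Wren does 10/18 = 5/9 of the job, leaving 4/9.
Wren and Ines together work at 2/9 per hour, so finishing takes 4/9 ÷ 2/9 = 2 hours.
Total time = 10 + 2 = 12 hours.

12 hours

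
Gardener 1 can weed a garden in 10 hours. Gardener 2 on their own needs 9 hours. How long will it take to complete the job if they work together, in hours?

Combined rate: 1/10 + 1/9 = (9 + 10)/90 = 19/90 per hour.
Time = 1 ÷ (19/90) = 90/19 hours.

90/19 hours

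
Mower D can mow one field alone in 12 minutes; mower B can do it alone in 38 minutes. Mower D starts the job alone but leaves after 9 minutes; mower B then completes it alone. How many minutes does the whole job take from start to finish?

37/2 minutes

In 9 minutes mower D does 9/12 = 3/4 of the job, leaving 1/4.
Mower B works at 1/38 per minute, so finishing takes 1/4 ÷ 1/38 = 19/2 minutes.
Total time = 9 + 19/2 = 37/2 minutes.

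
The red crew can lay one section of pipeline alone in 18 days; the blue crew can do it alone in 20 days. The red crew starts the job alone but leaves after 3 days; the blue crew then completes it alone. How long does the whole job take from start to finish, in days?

In 3 days the red crew does 3/18 = 1/6 of the job, leaving 5/6.
The blue crew works at 1/20 per day, so finishing takes 5/6 ÷ 1/20 = 50/3 days.
Total time = 3 + 50/3 = 59/3 days.

59/3 days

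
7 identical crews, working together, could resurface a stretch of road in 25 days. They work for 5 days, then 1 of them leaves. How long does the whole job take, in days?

85/3 days

One crew does 1/175 of the job per day.
After 5 days with 7 crews, 1/5 is done (4/5 left).
With 6 crews the rate is 6/175, so the rest takes 4/5 ÷ 6/175 = 70/3 days.
Total = 5 + 70/3 = 85/3 days.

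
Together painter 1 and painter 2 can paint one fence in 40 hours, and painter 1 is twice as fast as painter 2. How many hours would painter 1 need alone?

Let painter 2's rate be r; then painter 1's rate is 2r, so together (2 + 1)r = 3r = 1/40.
Thus r = 1/120 per hour.
Painter 2 alone: 120 hours; painter 1 alone: 60 hours.

60 hours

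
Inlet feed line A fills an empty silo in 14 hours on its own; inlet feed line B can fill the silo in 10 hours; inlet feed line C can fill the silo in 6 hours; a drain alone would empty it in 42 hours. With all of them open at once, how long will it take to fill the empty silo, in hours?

Net rate = 1/14 + 1/10 + 1/6 − 1/42 = (15 + 21 + 35 − 5)/210 = 66/210 = 11/35 per hour.
Filling time = 1 ÷ (11/35) = 35/11 hours.

35/11 hours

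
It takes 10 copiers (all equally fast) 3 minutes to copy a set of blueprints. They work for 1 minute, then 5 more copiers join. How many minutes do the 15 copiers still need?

4/3 minutes

One copier does 1/30 of the job per minute.
After 1 minute with 10 copiers, 1/3 is done (2/3 left).
With 15 copiers the rate is 15/30 = 1/2, so the rest takes 2/3 ÷ 1/2 = 4/3 minutes.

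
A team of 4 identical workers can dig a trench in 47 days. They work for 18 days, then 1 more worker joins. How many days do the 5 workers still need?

One worker does 1/188 of the job per day.
After 18 days with 4 workers, 18/47 is done (29/47 left).
With 5 workers the rate is 5/188, so the rest takes 29/47 ÷ 5/188 = 116/5 days.

116/5 days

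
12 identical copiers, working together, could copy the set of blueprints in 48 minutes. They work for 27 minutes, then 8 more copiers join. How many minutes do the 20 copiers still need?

One copier does 1/576 of the job per minute.
After 27 minutes with 12 copiers, 9/16 is done (7/16 left).
With 20 copiers the rate is 20/576 = 5/144, so the rest takes 7/16 ÷ 5/144 = 63/5 minutes.

63/5 minutes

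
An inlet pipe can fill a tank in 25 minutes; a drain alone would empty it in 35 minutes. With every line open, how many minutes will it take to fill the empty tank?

Net rate = 1/25 − 1/35 = (7 − 5)/175 = 2/175 per minute.
Filling time = 1 ÷ (2/175) = 175/2 minutes.

175/2 minutes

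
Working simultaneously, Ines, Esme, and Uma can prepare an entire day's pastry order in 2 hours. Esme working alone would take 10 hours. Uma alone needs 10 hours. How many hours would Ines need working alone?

10/3 hours

Combined rate is 1/2 per hour.
Known contribution: 1/10 + 1/10 = (1 + 1)/10 = 2/10 = 1/5 per hour.
So Ines's rate is 1/2 − 1/5 = 3/10, meaning 10/3 hours alone.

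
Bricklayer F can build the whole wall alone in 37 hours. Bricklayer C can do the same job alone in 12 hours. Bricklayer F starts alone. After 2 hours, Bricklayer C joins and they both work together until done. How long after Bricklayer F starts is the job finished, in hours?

In the first 2 hours Bricklayer F alone does 2/37 of the job, leaving 35/37.
Once everyone is working, combined rate: 1/37 + 1/12 = (12 + 37)/444 = 49/444 per hour.
Remaining 35/37 at 49/444 per hour takes 60/7 hours.
Total from the start = 2 + 60/7 = 74/7 hours.

74/7 hours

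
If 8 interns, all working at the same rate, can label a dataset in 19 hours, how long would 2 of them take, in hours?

76 hours

Total work is 8·19 = 152 intern-hours.
With 2 interns: 152/2 = 76 hours.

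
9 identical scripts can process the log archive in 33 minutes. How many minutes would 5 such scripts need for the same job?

297/5 minutes

Total work is 9·33 = 297 script-minutes.
With 5 scripts: 297/5 minutes.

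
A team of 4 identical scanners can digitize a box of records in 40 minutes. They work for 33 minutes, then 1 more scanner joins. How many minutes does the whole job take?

193/5 minutes

One scanner does 1/160 of the job per minute.
After 33 minutes with 4 scanners, 33/40 is done (7/40 left).
With 5 scanners the rate is 5/160 = 1/32, so the rest takes 7/40 ÷ 1/32 = 28/5 minutes.
Total = 33 + 28/5 = 193/5 minutes.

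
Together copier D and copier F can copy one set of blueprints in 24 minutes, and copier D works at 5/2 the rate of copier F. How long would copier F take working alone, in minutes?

84 minutes

Let copier F's rate be r; then copier D's rate is (5/2)r, so together (5/2 + 1)r = (7/2)r = 1/24.
Thus r = 1/84 per minute.
Copier F alone: 84 minutes; copier D alone: 168/5 minutes.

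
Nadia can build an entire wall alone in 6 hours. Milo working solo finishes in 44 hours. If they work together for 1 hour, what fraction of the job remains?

Combined rate: 1/6 + 1/44 = (22 + 3)/132 = 25/132 per hour.
In 1 hour they complete 1·25/132 = 25/132 of the job.
So 107/132 remains.

107/132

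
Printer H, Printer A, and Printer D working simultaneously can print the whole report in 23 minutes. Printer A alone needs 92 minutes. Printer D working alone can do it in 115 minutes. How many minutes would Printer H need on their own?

460/11 minutes

Combined rate is 1/23 per minute.
Known contribution: 1/92 + 1/115 = (5 + 4)/460 = 9/460 per minute.
So Printer H's rate is 1/23 − 9/460 = 11/460, meaning 460/11 minutes alone.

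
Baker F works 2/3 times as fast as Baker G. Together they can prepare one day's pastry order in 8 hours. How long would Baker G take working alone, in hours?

40/3 hours

Let Baker G's rate be r; then Baker F's rate is (2/3)r, so together (2/3 + 1)r = (5/3)r = 1/8.
Thus r = 3/40 per hour.
Baker G alone: 40/3 hours; Baker F alone: 20 hours.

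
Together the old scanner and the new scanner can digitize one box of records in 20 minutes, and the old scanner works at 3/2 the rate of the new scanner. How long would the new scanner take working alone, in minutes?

Let the new scanner's rate be r; then the old scanner's rate is (3/2)r, so together (3/2 + 1)r = (5/2)r = 1/20.
Thus r = 1/50 per minute.
The new scanner alone: 50 minutes; the old scanner alone: 100/3 minutes.

50 minutes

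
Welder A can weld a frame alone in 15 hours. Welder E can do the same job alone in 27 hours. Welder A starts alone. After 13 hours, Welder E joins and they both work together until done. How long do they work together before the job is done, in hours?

9/7 hours

In the first 13 hours Welder A alone does 13/15 of the job, leaving 2/15.
Once everyone is working, combined rate: 1/15 + 1/27 = (9 + 5)/135 = 14/135 per hour.
Remaining 2/15 at 14/135 per hour takes 9/7 hours.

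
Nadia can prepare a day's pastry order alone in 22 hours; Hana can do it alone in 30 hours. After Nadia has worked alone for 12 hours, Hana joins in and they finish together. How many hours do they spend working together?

75/13 hours

In 12 hours Nadia does 12/22 = 6/11 of the job, leaving 5/11.
Nadia and Hana together work at 13/165 per hour, so finishing takes 5/11 ÷ 13/165 = 75/13 hours.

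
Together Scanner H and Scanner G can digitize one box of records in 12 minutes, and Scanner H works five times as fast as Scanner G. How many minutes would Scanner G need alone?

72 minutes

Let Scanner G's rate be r; then Scanner H's rate is 5r, so together (5 + 1)r = 6r = 1/12.
Thus r = 1/72 per minute.
Scanner G alone: 72 minutes; Scanner H alone: 72/5 minutes.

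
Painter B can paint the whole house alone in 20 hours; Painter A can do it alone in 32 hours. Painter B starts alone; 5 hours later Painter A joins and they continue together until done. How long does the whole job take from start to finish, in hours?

185/13 hours

In 5 hours Painter B does 5/20 = 1/4 of the job, leaving 3/4.
Painter B and Painter A together work at 13/160 per hour, so finishing takes 3/4 ÷ 13/160 = 120/13 hours.
Total time = 5 + 120/13 = 185/13 hours.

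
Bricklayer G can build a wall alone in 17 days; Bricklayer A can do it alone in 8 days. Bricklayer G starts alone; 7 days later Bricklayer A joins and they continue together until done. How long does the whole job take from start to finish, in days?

51/5 days

In 7 days Bricklayer G does 7/17 of the job, leaving 10/17.
Bricklayer G and Bricklayer A together work at 25/136 per day, so finishing takes 10/17 ÷ 25/136 = 16/5 days.
Total time = 7 + 16/5 = 51/5 days.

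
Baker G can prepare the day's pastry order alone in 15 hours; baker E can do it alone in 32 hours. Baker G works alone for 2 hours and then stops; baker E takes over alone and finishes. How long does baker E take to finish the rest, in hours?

416/15 hours

In 2 hours baker G does 2/15 of the job, leaving 13/15.
Baker E works at 1/32 per hour, so finishing takes 13/15 ÷ 1/32 = 416/15 hours.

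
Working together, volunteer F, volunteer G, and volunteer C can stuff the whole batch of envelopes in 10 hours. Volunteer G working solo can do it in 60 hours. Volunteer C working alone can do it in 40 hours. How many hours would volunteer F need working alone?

120/7 hours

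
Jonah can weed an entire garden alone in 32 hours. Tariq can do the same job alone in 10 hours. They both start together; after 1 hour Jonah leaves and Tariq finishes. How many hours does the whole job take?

In the first 1 hour the combined rate is 21/160, so 21/160 of the job is done, leaving 139/160.
After Jonah leaves the rate is 1/10 per hour; the remaining 139/160 takes 139/16 hours.
Total = 1 + 139/16 = 155/16 hours.

155/16 hours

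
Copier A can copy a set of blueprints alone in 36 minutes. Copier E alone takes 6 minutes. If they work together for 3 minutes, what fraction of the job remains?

Combined rate: 1/36 + 1/6 = (1 + 6)/36 = 7/36 per minute.
In 3 minutes they complete 3·7/36 = 7/12 of the job.
So 5/12 remains.

5/12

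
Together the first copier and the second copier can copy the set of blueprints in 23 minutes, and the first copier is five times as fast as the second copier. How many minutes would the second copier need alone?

138 minutes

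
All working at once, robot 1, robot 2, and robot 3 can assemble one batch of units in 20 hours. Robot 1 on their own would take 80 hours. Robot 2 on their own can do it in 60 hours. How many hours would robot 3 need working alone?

48 hours

Combined rate is 1/20 per hour.
Known contribution: 1/80 + 1/60 = (3 + 4)/240 = 7/240 per hour.
So robot 3's rate is 1/20 − 7/240 = 1/48, meaning 48 hours alone.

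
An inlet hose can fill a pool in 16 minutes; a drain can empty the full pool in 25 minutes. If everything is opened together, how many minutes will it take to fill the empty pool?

Net rate = 1/16 − 1/25 = (25 − 16)/400 = 9/400 per minute.
Filling time = 1 ÷ (9/400) = 400/9 minutes.

400/9 minutes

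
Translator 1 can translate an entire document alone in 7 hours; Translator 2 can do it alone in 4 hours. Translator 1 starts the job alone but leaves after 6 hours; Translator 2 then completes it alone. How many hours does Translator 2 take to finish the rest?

In 6 hours Translator 1 does 6/7 of the job, leaving 1/7.
Translator 2 works at 1/4 per hour, so finishing takes 1/7 ÷ 1/4 = 4/7 hours.

4/7 hours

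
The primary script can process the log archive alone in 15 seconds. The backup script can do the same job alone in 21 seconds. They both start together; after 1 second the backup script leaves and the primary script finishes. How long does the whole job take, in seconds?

In the first 1 second the combined rate is 4/35, so 4/35 of the job is done, leaving 31/35.
After the backup script leaves the rate is 1/15 per second; the remaining 31/35 takes 93/7 seconds.
Total = 1 + 93/7 = 100/7 seconds.

100/7 seconds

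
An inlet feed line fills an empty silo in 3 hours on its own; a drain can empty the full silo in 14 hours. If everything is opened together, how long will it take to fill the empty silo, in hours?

42/11 hours

Net rate = 1/3 − 1/14 = (14 − 3)/42 = 11/42 per hour.
Filling time = 1 ÷ (11/42) = 42/11 hours.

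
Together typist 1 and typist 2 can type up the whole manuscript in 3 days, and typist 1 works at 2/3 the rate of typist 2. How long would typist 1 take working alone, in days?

15/2 days

Let typist 2's rate be r; then typist 1's rate is (2/3)r, so together (2/3 + 1)r = (5/3)r = 1/3.
Thus r = 1/5 per day.
Typist 2 alone: 5 days; typist 1 alone: 15/2 days.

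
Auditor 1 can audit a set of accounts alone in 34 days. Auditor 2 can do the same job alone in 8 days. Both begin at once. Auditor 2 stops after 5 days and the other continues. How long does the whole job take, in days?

51/4 days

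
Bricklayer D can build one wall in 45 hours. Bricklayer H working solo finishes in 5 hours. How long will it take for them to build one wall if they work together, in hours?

9/2 hours

Combined rate: 1/45 + 1/5 = (1 + 9)/45 = 10/45 = 2/9 per hour.
Time = 1 ÷ (2/9) = 9/2 hours.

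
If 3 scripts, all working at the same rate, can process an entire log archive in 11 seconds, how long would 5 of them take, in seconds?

33/5 seconds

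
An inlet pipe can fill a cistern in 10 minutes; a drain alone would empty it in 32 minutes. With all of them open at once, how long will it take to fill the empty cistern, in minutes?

Net rate = 1/10 − 1/32 = (16 − 5)/160 = 11/160 per minute.
Filling time = 1 ÷ (11/160) = 160/11 minutes.

160/11 minutes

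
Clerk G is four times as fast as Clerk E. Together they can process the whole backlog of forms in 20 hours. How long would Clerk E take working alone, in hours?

100 hours

Let Clerk E's rate be r; then Clerk G's rate is 4r, so together (4 + 1)r = 5r = 1/20.
Thus r = 1/100 per hour.
Clerk E alone: 100 hours; Clerk G alone: 25 hours.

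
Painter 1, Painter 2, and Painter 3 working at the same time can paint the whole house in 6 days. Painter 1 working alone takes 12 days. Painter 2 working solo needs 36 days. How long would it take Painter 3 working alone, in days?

18 days

Combined rate is 1/6 per day.
Known contribution: 1/12 + 1/36 = (3 + 1)/36 = 4/36 = 1/9 per day.
So Painter 3's rate is 1/6 − 1/9 = 1/18, meaning 18 days alone.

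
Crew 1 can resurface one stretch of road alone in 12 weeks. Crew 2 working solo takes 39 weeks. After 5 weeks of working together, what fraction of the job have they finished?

85/156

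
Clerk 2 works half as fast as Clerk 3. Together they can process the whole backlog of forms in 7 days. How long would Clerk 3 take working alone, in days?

Let Clerk 3's rate be r; then Clerk 2's rate is (1/2)r, so together (1/2 + 1)r = (3/2)r = 1/7.
Thus r = 2/21 per day.
Clerk 3 alone: 21/2 days; Clerk 2 alone: 21 days.

21/2 days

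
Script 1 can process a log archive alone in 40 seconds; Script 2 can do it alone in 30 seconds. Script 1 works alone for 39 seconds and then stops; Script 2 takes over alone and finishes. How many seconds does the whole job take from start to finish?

159/4 seconds

In 39 seconds Script 1 does 39/40 of the job, leaving 1/40.
Script 2 works at 1/30 per second, so finishing takes 1/40 ÷ 1/30 = 3/4 seconds.
Total time = 39 + 3/4 = 159/4 seconds.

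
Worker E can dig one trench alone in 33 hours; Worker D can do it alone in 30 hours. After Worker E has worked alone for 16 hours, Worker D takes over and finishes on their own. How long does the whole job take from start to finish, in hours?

346/11 hours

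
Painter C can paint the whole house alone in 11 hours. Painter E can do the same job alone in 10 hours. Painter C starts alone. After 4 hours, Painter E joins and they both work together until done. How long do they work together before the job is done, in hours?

10/3 hours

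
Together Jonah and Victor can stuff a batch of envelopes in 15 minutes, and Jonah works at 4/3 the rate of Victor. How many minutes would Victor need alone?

35 minutes

Let Victor's rate be r; then Jonah's rate is (4/3)r, so together (4/3 + 1)r = (7/3)r = 1/15.
Thus r = 1/35 per minute.
Victor alone: 35 minutes; Jonah alone: 105/4 minutes.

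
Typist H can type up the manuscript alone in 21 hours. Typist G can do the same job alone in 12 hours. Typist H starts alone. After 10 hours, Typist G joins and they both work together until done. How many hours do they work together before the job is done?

4 hours

In the first 10 hours Typist H alone does 10/21 of the job, leaving 11/21.
Once everyone is working, combined rate: 1/21 + 1/12 = (4 + 7)/84 = 11/84 per hour.
Remaining 11/21 at 11/84 per hour takes 4 hours.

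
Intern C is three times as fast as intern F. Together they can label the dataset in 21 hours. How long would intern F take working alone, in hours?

84 hours

Let intern F's rate be r; then intern C's rate is 3r, so together (3 + 1)r = 4r = 1/21.
Thus r = 1/84 per hour.
Intern F alone: 84 hours; intern C alone: 28 hours.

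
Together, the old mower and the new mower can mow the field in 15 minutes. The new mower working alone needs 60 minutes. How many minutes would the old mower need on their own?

Combined rate is 1/15 per minute.
Known contribution: 1/60 per minute.
So the old mower's rate is 1/15 − 1/60 = 1/20, meaning 20 minutes alone.

20 minutes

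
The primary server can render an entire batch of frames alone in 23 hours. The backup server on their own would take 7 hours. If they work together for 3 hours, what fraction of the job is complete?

90/161

Combined rate: 1/23 + 1/7 = (7 + 23)/161 = 30/161 per hour.
In 3 hours they complete 3·30/161 = 90/161 of the job.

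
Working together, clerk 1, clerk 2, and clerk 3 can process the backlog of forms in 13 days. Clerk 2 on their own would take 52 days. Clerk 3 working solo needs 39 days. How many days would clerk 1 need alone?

156/5 days

Combined rate is 1/13 per day.
Known contribution: 1/52 + 1/39 = (3 + 4)/156 = 7/156 per day.
So clerk 1's rate is 1/13 − 7/156 = 5/156, meaning 156/5 days alone.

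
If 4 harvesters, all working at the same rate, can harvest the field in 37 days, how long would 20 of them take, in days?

Total work is 4·37 = 148 harvester-days.
With 20 harvesters: 148/20 = 37/5 days.

37/5 days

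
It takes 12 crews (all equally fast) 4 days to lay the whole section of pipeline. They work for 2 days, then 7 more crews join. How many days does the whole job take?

One crew does 1/48 of the job per day.
After 2 days with 12 crews, 1/2 is done (1/2 left).
With 19 crews the rate is 19/48, so the rest takes 1/2 ÷ 19/48 = 24/19 days.
Total = 2 + 24/19 = 62/19 days.

62/19 days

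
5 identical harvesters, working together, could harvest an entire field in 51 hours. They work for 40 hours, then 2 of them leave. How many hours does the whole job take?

175/3 hours

One harvester does 1/255 of the job per hour.
After 40 hours with 5 harvesters, 40/51 is done (11/51 left).
With 3 harvesters the rate is 3/255 = 1/85, so the rest takes 11/51 ÷ 1/85 = 55/3 hours.
Total = 40 + 55/3 = 175/3 hours.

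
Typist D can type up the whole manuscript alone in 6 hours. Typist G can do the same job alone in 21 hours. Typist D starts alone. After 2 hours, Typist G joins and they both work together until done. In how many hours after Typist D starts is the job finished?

46/9 hours

In the first 2 hours Typist D alone does 2/6 = 1/3 of the job, leaving 2/3.
Once everyone is working, combined rate: 1/6 + 1/21 = (7 + 2)/42 = 9/42 = 3/14 per hour.
Remaining 2/3 at 3/14 per hour takes 28/9 hours.
Total from the start = 2 + 28/9 = 46/9 hours.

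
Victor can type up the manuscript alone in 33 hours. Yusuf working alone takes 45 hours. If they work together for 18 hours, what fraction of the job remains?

Combined rate: 1/33 + 1/45 = (15 + 11)/495 = 26/495 per hour.
In 18 hours they complete 18·26/495 = 52/55 of the job.
So 3/55 remains.

3/55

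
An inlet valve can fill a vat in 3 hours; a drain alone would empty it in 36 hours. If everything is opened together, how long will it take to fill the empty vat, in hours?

Net rate = 1/3 − 1/36 = (12 − 1)/36 = 11/36 per hour.
Filling time = 1 ÷ (11/36) = 36/11 hours.

36/11 hours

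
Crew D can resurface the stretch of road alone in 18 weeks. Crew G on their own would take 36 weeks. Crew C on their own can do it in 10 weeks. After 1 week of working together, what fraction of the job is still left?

Combined rate: 1/18 + 1/36 + 1/10 = (10 + 5 + 18)/180 = 33/180 = 11/60 per week.
In 1 week they complete 1·11/60 = 11/60 of the job.
So 49/60 remains.

49/60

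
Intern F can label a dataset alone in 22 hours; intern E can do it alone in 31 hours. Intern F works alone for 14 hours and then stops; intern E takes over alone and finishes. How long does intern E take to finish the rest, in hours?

In 14 hours intern F does 14/22 = 7/11 of the job, leaving 4/11.
Intern E works at 1/31 per hour, so finishing takes 4/11 ÷ 1/31 = 124/11 hours.

124/11 hours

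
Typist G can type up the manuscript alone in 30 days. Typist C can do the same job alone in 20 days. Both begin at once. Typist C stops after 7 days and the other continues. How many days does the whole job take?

In the first 7 days the combined rate is 1/12, so 7/12 of the job is done, leaving 5/12.
After Typist C leaves the rate is 1/30 per day; the remaining 5/12 takes 25/2 days.
Total = 7 + 25/2 = 39/2 days.

39/2 days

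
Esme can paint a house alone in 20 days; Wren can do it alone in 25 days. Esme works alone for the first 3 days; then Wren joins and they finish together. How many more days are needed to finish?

In 3 days Esme does 3/20 of the job, leaving 17/20.
Esme and Wren together work at 9/100 per day, so finishing takes 17/20 ÷ 9/100 = 85/9 days.

85/9 days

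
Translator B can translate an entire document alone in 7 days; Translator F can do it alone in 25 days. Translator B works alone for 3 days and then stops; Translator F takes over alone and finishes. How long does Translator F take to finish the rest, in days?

100/7 days

In 3 days Translator B does 3/7 of the job, leaving 4/7.
Translator F works at 1/25 per day, so finishing takes 4/7 ÷ 1/25 = 100/7 days.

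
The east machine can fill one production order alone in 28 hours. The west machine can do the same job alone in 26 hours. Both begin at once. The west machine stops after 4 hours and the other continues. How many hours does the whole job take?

In the first 4 hours the combined rate is 27/364, so 27/91 of the job is done, leaving 64/91.
After the west machine leaves the rate is 1/28 per hour; the remaining 64/91 takes 256/13 hours.
Total = 4 + 256/13 = 308/13 hours.

308/13 hours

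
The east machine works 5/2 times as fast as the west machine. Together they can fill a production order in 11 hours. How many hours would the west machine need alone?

77/2 hours

Let the west machine's rate be r; then the east machine's rate is (5/2)r, so together (5/2 + 1)r = (7/2)r = 1/11.
Thus r = 2/77 per hour.
The west machine alone: 77/2 hours; the east machine alone: 77/5 hours.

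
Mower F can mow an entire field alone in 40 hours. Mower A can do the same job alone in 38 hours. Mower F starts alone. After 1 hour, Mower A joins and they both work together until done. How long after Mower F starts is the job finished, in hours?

20 hours

In the first 1 hour Mower F alone does 1/40 of the job, leaving 39/40.
Once everyone is working, combined rate: 1/40 + 1/38 = (19 + 20)/760 = 39/760 per hour.
Remaining 39/40 at 39/760 per hour takes 19 hours.
Total from the start = 1 + 19 = 20 hours.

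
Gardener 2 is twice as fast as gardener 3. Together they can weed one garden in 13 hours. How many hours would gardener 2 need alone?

Let gardener 3's rate be r; then gardener 2's rate is 2r, so together (2 + 1)r = 3r = 1/13.
Thus r = 1/39 per hour.
Gardener 3 alone: 39 hours; gardener 2 alone: 39/2 hours.

39/2 hours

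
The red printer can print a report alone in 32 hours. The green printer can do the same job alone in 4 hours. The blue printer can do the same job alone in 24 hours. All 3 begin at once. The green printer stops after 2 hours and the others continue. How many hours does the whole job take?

48/7 hours

In the first 2 hours the combined rate is 31/96, so 31/48 of the job is done, leaving 17/48.
After the green printer leaves the rate is 7/96 per hour; the remaining 17/48 takes 34/7 hours.
Total = 2 + 34/7 = 48/7 hours.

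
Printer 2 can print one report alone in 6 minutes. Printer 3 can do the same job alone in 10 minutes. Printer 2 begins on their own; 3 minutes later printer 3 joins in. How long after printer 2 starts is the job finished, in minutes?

39/8 minutes

In the first 3 minutes printer 2 alone does 3/6 = 1/2 of the job, leaving 1/2.
Once everyone is working, combined rate: 1/6 + 1/10 = (5 + 3)/30 = 8/30 = 4/15 per minute.
Remaining 1/2 at 4/15 per minute takes 15/8 minutes.
Total from the start = 3 + 15/8 = 39/8 minutes.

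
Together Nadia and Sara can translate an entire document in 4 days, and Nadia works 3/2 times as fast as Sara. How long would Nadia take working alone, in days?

Let Sara's rate be r; then Nadia's rate is (3/2)r, so together (3/2 + 1)r = (5/2)r = 1/4.
Thus r = 1/10 per day.
Sara alone: 10 days; Nadia alone: 20/3 days.

20/3 days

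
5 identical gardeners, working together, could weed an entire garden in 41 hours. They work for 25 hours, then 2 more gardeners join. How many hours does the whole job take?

One gardener does 1/205 of the job per hour.
After 25 hours with 5 gardeners, 25/41 is done (16/41 left).
With 7 gardeners the rate is 7/205, so the rest takes 16/41 ÷ 7/205 = 80/7 hours.
Total = 25 + 80/7 = 255/7 hours.

255/7 hours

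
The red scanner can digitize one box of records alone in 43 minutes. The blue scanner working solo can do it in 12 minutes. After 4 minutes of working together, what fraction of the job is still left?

Combined rate: 1/43 + 1/12 = (12 + 43)/516 = 55/516 per minute.
In 4 minutes they complete 4·55/516 = 55/129 of the job.
So 74/129 remains.

74/129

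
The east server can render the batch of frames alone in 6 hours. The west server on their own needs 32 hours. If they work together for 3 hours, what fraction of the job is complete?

Combined rate: 1/6 + 1/32 = (16 + 3)/96 = 19/96 per hour.
In 3 hours they complete 3·19/96 = 19/32 of the job.

19/32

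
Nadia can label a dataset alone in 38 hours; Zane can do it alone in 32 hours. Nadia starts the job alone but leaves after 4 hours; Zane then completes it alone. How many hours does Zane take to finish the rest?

In 4 hours Nadia does 4/38 = 2/19 of the job, leaving 17/19.
Zane works at 1/32 per hour, so finishing takes 17/19 ÷ 1/32 = 544/19 hours.

544/19 hours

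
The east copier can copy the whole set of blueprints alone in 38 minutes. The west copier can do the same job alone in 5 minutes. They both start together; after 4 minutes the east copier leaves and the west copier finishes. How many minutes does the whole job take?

85/19 minutes

In the first 4 minutes the combined rate is 43/190, so 86/95 of the job is done, leaving 9/95.
After the east copier leaves the rate is 1/5 per minute; the remaining 9/95 takes 9/19 minutes.
Total = 4 + 9/19 = 85/19 minutes.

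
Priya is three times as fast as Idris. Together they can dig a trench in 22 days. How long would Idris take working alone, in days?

88 days

Let Idris's rate be r; then Priya's rate is 3r, so together (3 + 1)r = 4r = 1/22.
Thus r = 1/88 per day.
Idris alone: 88 days; Priya alone: 88/3 days.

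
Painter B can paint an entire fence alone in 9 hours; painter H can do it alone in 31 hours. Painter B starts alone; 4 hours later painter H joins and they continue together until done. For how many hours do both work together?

In 4 hours painter B does 4/9 of the job, leaving 5/9.
Painter B and painter H together work at 40/279 per hour, so finishing takes 5/9 ÷ 40/279 = 31/8 hours.

31/8 hours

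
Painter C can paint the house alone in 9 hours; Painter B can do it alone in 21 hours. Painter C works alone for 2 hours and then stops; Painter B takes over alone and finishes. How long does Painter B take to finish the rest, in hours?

49/3 hours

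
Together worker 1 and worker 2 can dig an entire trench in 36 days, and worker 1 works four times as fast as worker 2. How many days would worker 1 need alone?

Let worker 2's rate be r; then worker 1's rate is 4r, so together (4 + 1)r = 5r = 1/36.
Thus r = 1/180 per day.
Worker 2 alone: 180 days; worker 1 alone: 45 days.

45 days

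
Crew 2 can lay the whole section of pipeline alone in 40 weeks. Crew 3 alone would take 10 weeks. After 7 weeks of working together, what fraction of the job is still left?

Combined rate: 1/40 + 1/10 = (1 + 4)/40 = 5/40 = 1/8 per week.
In 7 weeks they complete 7·1/8 = 7/8 of the job.
So 1/8 remains.

1/8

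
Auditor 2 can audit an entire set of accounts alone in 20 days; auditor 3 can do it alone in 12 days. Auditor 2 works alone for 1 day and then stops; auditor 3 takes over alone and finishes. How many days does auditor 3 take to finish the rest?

57/5 days

In 1 day auditor 2 does 1/20 of the job, leaving 19/20.
Auditor 3 works at 1/12 per day, so finishing takes 19/20 ÷ 1/12 = 57/5 days.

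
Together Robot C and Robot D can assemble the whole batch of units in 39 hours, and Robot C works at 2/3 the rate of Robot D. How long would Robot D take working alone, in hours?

65 hours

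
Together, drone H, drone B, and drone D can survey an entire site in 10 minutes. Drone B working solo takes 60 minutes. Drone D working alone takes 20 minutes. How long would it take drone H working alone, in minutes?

Combined rate is 1/10 per minute.
Known contribution: 1/60 + 1/20 = (1 + 3)/60 = 4/60 = 1/15 per minute.
So drone H's rate is 1/10 − 1/15 = 1/30, meaning 30 minutes alone.

30 minutes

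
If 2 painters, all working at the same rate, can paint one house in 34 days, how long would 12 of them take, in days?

Total work is 2·34 = 68 painter-days.
With 12 painters: 68/12 = 17/3 days.

17/3 days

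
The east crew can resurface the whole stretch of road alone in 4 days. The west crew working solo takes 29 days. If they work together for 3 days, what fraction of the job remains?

Combined rate: 1/4 + 1/29 = (29 + 4)/116 = 33/116 per day.
In 3 days they complete 3·33/116 = 99/116 of the job.
So 17/116 remains.

17/116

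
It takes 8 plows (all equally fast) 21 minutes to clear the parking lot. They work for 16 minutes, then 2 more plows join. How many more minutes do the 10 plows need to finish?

4 minutes

One plow does 1/168 of the job per minute.
After 16 minutes with 8 plows, 16/21 is done (5/21 left).
With 10 plows the rate is 10/168 = 5/84, so the rest takes 5/21 ÷ 5/84 = 4 minutes.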